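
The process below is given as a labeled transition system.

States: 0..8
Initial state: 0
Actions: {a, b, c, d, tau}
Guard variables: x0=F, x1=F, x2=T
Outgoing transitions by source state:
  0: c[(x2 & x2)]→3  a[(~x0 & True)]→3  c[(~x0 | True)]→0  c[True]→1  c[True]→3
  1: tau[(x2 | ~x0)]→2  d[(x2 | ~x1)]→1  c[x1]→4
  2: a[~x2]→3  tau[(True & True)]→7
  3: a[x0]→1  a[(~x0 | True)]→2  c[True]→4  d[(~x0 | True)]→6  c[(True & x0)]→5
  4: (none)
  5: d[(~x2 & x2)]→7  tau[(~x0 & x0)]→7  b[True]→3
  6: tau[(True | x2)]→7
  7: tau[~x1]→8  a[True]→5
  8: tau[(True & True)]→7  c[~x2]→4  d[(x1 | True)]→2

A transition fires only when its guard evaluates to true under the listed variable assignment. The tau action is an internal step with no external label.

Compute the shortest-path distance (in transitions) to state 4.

Answer: 2

Working:
Breadth-first toward 4:
  Layer 0: {0}
  Layer 1: {1,3}
  Layer 2: {2,4,6}
depth(4)=2, e.g. a·c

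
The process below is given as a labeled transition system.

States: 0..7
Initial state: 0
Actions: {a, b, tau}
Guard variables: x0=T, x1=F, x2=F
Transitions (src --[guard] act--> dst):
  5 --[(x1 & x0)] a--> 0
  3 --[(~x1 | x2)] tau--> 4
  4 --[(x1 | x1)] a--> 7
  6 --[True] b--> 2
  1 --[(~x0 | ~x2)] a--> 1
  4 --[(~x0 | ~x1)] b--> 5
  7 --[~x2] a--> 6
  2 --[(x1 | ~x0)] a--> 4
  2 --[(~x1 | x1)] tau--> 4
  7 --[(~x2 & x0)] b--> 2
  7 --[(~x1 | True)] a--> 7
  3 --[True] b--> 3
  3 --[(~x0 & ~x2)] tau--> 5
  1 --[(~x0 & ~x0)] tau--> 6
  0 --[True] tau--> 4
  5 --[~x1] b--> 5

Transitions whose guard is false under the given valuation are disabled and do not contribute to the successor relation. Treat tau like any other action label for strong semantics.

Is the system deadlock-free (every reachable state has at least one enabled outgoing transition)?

R = {0,4,5}
  0: tau→4  [1 out]
  4: b→5  [1 out]
  5: b→5  [1 out]

Answer: DEADLOCK-FREE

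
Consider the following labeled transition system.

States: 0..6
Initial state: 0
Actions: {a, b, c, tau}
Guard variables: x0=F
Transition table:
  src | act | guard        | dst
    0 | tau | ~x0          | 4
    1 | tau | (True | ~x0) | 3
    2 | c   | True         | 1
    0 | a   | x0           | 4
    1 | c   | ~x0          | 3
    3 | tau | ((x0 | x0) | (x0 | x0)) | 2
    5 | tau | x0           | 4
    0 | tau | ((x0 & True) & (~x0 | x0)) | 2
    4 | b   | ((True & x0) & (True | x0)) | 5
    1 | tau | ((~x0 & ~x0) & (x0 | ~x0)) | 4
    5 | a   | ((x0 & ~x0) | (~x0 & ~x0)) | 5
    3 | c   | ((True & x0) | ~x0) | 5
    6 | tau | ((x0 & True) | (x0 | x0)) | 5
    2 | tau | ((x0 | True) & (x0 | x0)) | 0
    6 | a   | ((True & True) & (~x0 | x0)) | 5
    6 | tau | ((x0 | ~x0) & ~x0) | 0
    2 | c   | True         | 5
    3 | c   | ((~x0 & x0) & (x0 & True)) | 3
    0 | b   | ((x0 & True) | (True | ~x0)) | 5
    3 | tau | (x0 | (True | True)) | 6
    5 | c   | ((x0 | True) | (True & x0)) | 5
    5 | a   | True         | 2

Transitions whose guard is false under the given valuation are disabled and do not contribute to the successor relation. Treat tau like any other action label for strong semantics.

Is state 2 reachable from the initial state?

Answer: REACHABLE

Analysis:
Guard filter leaves 14 enabled edge(s).
depth 0: {0}
depth 1: {4,5}  now seen {0,4,5}
depth 2: {2}  now seen {0,2,4,5}
depth 3: {1}  now seen {0,1,2,4,5}
depth 4: {3}  now seen {0,1,2,3,4,5}
depth 5: {6}  now seen {0,1,2,3,4,5,6}
Reachable = {0,1,2,3,4,5,6}
Path to 2: b·a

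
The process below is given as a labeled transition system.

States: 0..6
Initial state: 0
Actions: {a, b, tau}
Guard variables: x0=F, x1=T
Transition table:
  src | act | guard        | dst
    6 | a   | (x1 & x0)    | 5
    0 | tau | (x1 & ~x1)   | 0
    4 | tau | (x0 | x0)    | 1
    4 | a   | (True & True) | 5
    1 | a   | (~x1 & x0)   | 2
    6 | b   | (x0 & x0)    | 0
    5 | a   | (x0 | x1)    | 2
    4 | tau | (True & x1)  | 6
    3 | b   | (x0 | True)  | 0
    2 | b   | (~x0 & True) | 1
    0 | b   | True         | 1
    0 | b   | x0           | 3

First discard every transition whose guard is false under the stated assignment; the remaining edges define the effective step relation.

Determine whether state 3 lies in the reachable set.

Answer: UNREACHABLE

Analysis:
After dropping false guards: 6 live edges.
depth 0: {0}
depth 1: {1}  cumulative {0,1}
Reach set: {0,1}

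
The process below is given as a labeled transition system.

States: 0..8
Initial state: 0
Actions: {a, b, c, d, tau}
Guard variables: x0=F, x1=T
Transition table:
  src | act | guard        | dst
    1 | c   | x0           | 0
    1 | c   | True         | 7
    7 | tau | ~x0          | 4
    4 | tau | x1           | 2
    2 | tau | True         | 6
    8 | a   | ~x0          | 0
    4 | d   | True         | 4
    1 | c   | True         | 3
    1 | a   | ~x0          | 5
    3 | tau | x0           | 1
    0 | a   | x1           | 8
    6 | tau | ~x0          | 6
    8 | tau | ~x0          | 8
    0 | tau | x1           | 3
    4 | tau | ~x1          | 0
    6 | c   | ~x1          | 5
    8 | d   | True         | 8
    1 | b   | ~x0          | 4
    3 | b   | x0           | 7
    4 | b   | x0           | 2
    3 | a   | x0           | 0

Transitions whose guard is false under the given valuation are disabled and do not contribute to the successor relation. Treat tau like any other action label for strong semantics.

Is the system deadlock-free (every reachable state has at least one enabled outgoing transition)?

Reach set: {0,3,8}
  0: a→8  tau→3  [2 exit(s)]
  3: ∅  [STUCK]
  8: a→0  d→8  tau→8  [3 exit(s)]
witness 3: tau

Answer: DEADLOCK at state 3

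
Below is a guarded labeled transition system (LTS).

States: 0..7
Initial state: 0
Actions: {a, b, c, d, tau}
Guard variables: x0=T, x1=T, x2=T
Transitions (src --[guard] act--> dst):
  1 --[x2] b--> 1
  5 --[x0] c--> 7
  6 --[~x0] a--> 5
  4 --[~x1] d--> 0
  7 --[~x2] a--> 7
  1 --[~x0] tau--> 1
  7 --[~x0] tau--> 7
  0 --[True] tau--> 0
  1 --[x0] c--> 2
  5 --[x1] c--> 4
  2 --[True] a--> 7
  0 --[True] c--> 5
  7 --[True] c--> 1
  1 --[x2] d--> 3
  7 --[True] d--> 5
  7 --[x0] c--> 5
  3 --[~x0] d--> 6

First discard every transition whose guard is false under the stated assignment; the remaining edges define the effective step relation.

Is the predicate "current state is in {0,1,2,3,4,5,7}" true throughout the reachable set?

Answer: INVARIANT HOLDS

Trace:
Allowed set {0,1,2,3,4,5,7}
R = {0,1,2,3,4,5,7}
  0: ok
  1: ok
  2: ok
  3: ok
  4: ok
  5: ok
  7: ok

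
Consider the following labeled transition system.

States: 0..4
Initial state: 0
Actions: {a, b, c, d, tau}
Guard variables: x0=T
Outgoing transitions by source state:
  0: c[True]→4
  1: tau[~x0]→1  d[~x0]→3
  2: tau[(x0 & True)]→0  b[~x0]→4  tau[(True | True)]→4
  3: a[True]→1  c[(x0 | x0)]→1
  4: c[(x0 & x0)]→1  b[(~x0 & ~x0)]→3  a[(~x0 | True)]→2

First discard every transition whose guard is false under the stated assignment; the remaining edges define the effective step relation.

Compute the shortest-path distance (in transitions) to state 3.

BFS to 3:
  L0 = {0}
  L1 = {4}
  L2 = {1,2}
3 never appears.

Answer: UNREACHABLE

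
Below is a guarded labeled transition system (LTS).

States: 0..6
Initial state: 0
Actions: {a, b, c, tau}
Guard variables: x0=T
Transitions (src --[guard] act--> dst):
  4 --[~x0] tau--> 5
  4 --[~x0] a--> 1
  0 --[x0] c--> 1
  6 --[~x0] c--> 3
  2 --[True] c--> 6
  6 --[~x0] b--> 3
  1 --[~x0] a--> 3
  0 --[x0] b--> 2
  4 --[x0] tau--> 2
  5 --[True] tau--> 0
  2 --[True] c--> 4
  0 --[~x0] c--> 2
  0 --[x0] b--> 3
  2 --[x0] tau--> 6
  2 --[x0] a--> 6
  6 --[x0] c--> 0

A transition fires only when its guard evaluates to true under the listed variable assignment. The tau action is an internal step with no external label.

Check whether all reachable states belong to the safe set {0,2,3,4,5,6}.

Safe = {0,2,3,4,5,6}
Reachable = {0,1,2,3,4,6}
  0: safe
  1: VIOLATES
  2: safe
  3: safe
  4: safe
  6: safe
witness against invariant: c → 1

Answer: INVARIANT VIOLATED at state 1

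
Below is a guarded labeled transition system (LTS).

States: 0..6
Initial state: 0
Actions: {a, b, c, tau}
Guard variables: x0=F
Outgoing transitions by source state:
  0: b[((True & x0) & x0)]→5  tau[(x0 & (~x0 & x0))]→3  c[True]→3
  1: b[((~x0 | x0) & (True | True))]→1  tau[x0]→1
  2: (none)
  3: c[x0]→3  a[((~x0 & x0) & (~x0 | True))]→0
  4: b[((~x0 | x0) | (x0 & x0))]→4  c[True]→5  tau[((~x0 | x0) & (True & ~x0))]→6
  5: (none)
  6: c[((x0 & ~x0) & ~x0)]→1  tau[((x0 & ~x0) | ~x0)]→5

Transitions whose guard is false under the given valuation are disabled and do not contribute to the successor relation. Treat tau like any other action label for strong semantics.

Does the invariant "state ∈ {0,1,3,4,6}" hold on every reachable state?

Allowed set {0,1,3,4,6}
Reachable = {0,3}
  0: safe
  3: safe

Answer: INVARIANT HOLDS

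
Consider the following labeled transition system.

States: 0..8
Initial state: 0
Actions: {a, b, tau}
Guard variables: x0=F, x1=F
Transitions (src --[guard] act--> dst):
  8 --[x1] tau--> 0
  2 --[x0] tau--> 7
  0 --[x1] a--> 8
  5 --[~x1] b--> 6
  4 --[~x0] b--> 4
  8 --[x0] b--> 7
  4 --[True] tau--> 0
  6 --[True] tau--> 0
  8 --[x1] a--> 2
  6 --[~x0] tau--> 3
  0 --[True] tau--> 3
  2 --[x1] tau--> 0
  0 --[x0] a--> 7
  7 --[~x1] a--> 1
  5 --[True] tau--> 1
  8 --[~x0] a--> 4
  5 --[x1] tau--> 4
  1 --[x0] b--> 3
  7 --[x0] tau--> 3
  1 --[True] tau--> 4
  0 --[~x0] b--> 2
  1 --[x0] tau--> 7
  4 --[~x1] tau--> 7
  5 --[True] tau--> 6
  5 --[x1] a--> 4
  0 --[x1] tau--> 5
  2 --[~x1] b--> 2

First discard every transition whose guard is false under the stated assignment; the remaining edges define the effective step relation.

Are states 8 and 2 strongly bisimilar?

Refine partition for ~:
  round 0: {{0,1,2,3,4,5,6,7,8}}
  round 1: {{0,4,5},{1,6},{2},{3},{7,8}}
  round 2: {{0},{1},{2},{3},{4},{5},{6},{7},{8}}
stable after 3 split(s): 9 block(s)
[8]={8}  [2]={2}

Answer: NOT BISIMILAR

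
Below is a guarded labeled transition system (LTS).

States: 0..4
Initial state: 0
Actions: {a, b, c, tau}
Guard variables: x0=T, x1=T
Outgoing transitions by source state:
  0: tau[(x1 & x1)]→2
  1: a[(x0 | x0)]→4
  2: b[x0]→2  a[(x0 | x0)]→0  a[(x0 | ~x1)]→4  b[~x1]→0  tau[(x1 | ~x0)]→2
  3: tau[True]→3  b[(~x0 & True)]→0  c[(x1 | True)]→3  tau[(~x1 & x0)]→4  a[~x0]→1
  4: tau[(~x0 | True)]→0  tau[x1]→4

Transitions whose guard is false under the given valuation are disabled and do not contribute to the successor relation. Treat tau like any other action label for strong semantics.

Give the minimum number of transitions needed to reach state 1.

Answer: UNREACHABLE

Working:
BFS to 1:
  L0 = {0}
  L1 = {2}
  L2 = {4}
1 never appears.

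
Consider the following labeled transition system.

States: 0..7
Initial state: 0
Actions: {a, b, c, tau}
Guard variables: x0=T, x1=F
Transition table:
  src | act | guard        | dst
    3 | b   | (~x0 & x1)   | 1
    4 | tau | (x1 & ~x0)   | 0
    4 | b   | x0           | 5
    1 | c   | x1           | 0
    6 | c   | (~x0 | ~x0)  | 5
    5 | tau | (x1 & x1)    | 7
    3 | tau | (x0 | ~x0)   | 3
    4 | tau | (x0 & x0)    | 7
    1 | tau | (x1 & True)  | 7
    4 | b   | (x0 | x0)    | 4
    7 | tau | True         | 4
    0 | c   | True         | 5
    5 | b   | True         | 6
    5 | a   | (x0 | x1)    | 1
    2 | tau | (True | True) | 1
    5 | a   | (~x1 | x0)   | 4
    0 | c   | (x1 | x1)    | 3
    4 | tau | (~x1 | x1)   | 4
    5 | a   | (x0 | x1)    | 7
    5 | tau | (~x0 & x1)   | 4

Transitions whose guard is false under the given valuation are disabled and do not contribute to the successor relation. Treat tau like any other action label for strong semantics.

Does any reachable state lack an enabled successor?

Answer: DEADLOCK at state 1

Analysis:
Reach set: {0,1,4,5,6,7}
  0: c→5  [deg 1]
  1: ∅  [no exit]
  4: b→4  b→5  tau→4  tau→7  [deg 4]
  5: a→1  a→4  a→7  b→6  [deg 4]
  6: ∅  [no exit]
  7: tau→4  [deg 1]
witness 1: c·a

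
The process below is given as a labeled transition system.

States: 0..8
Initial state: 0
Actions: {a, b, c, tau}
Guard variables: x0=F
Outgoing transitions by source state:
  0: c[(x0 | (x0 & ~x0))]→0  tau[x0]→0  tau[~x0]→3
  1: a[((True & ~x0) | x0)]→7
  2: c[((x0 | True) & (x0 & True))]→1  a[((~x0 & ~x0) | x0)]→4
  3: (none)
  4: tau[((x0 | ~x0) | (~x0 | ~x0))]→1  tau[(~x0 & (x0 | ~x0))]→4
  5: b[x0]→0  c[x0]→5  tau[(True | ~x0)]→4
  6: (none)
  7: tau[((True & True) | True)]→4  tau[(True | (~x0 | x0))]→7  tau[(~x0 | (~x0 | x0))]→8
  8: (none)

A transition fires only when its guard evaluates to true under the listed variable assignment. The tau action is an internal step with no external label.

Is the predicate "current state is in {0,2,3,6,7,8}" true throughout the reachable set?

Allowed set {0,2,3,6,7,8}
R = {0,3}
  0: safe
  3: safe

Answer: INVARIANT HOLDS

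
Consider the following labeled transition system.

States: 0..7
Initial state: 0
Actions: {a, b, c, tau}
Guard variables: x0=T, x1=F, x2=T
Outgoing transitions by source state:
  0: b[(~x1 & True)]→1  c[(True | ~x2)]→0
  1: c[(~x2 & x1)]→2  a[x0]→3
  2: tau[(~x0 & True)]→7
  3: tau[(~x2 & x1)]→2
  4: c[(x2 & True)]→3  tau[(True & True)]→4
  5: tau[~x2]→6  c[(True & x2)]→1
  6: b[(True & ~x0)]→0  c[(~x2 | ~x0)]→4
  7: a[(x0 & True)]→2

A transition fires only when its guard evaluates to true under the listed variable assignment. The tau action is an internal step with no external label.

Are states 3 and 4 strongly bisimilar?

Bisimulation quotient by refinement:
  P[0] = {{0,1,2,3,4,5,6,7}}
  P[1] = {{0},{1,7},{2,3,6},{4},{5}}
stable after 2 split(s): 5 block(s)
[3]={2,3,6}  [4]={4}

Answer: NOT BISIMILAR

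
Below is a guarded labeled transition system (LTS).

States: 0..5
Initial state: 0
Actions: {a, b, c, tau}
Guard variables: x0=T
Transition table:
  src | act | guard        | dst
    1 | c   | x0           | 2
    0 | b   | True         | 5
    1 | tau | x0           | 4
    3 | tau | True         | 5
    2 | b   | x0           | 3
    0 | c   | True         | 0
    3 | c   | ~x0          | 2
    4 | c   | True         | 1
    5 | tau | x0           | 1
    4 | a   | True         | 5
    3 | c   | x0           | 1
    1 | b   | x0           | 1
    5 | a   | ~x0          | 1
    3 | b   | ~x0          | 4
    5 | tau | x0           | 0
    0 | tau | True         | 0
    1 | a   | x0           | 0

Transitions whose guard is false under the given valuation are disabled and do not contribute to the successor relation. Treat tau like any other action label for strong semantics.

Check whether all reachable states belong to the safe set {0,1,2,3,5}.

Safe = {0,1,2,3,5}
R = {0,1,2,3,4,5}
  0: ✓
  1: ✓
  2: ✓
  3: ✓
  4: VIOLATES
  5: ✓
counterexample path to 4: b·tau·tau

Answer: INVARIANT VIOLATED at state 4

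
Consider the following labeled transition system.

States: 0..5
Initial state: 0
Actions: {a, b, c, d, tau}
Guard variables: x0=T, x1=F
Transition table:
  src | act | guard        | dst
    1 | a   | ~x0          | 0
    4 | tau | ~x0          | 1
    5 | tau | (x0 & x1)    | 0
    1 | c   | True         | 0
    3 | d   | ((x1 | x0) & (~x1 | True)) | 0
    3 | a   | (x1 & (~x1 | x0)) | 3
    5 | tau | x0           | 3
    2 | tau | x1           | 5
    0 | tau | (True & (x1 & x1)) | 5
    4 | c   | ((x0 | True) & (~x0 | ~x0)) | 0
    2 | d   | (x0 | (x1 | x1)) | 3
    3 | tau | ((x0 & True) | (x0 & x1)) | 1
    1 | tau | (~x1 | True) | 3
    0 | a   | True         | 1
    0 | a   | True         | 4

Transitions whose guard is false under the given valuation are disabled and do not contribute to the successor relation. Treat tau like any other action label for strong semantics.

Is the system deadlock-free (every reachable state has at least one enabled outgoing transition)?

Answer: DEADLOCK at state 4

Analysis:
R = {0,1,3,4}
  0: a→1  a→4  [2 out]
  1: c→0  tau→3  [2 out]
  3: d→0  tau→1  [2 out]
  4: ∅  [STUCK]
trace reaching 4: a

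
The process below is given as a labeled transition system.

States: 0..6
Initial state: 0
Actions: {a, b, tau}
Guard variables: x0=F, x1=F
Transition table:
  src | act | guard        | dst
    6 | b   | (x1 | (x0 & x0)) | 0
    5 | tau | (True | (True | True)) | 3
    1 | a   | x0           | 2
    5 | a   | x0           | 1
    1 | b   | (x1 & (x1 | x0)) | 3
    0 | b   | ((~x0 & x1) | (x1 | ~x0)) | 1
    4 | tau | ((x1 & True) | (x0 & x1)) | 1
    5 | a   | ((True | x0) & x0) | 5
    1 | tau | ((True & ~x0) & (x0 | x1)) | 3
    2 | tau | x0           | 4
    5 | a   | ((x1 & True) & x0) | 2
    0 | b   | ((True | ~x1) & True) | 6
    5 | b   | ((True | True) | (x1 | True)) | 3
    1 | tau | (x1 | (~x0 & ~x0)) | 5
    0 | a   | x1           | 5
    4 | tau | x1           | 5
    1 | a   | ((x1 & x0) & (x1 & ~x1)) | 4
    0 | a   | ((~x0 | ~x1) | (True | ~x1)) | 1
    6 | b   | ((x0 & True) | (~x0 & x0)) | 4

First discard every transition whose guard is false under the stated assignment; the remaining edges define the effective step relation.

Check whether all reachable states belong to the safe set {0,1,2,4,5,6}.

Allowed set {0,1,2,4,5,6}
Reachable = {0,1,3,5,6}
  0: ok
  1: ok
  3: ✗ unsafe
  5: ok
  6: ok
reach 3 via b·tau·tau — violates

Answer: INVARIANT VIOLATED at state 3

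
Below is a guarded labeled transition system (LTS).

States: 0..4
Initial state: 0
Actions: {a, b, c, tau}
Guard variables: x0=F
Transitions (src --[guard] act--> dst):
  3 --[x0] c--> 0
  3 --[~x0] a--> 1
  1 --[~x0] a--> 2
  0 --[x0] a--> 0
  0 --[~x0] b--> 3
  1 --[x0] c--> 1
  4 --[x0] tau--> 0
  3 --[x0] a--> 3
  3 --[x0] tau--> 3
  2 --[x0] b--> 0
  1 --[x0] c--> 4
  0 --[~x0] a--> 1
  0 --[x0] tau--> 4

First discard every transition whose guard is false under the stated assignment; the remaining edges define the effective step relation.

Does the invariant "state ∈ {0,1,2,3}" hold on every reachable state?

Allowed set {0,1,2,3}
Reachable = {0,1,2,3}
  0: ok
  1: ok
  2: ok
  3: ok

Answer: INVARIANT HOLDS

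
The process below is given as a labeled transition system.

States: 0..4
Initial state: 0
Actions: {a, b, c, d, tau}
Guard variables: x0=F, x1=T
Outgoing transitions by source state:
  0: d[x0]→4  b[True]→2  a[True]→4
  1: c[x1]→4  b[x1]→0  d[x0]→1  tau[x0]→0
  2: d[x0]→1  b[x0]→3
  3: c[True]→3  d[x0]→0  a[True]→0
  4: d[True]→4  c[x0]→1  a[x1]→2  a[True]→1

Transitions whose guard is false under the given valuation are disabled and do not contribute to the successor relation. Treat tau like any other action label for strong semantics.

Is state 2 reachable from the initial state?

Answer: REACHABLE

Analysis:
After dropping false guards: 9 live edges.
L0 = {0}
L1 = {2,4}  total {0,2,4}
L2 = {1}  total {0,1,2,4}
Reach set: {0,1,2,4}
witness 2: b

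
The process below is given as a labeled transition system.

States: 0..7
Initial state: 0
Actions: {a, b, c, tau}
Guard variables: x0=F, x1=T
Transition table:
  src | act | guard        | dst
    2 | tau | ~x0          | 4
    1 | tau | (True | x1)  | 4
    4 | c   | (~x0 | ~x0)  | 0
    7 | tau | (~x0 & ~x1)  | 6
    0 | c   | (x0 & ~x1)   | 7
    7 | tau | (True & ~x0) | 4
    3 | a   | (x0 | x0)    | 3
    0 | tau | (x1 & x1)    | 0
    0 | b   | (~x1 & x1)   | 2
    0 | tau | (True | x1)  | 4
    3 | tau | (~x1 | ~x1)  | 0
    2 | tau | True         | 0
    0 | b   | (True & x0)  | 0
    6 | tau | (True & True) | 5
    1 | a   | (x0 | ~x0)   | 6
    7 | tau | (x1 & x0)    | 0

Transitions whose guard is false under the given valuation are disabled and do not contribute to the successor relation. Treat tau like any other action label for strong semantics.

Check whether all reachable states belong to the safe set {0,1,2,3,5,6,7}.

Answer: INVARIANT VIOLATED at state 4

Working:
Inv-set: {0,1,2,3,5,6,7}
Reach set: {0,4}
  0: ok
  4: outside
witness against invariant: tau → 4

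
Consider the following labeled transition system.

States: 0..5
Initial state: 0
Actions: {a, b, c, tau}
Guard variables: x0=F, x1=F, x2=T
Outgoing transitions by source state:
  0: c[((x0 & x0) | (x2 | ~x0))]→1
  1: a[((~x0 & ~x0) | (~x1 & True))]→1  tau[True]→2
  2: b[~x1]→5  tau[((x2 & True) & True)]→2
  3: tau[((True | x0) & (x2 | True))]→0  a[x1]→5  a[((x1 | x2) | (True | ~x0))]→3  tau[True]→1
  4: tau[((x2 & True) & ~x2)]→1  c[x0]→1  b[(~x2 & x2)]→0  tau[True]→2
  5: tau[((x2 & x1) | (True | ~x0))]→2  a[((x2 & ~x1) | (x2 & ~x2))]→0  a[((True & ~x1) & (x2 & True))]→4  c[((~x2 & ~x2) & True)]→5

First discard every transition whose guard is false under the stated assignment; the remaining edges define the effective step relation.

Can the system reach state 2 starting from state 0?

Answer: REACHABLE

Trace:
12 transition(s) survive guard evaluation.
depth 0: {0}
depth 1: {1}  now seen {0,1}
depth 2: {2}  now seen {0,1,2}
depth 3: {5}  now seen {0,1,2,5}
depth 4: {4}  now seen {0,1,2,4,5}
Reach set: {0,1,2,4,5}
trace reaching 2: c·tau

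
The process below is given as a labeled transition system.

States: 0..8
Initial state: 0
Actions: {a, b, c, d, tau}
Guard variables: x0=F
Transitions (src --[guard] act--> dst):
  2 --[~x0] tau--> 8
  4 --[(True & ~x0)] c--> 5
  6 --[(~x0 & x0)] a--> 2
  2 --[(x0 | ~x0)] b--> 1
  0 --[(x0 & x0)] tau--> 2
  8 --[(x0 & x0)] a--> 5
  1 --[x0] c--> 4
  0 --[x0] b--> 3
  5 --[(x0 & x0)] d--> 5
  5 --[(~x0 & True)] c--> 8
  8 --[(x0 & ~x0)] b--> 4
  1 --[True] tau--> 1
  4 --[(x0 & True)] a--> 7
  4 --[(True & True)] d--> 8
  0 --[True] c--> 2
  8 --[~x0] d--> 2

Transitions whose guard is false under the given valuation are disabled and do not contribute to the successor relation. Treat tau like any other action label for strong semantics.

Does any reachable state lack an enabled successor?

Answer: DEADLOCK-FREE

Analysis:
Reach set: {0,1,2,8}
  0: c→2  [deg 1]
  1: tau→1  [deg 1]
  2: b→1  tau→8  [deg 2]
  8: d→2  [deg 1]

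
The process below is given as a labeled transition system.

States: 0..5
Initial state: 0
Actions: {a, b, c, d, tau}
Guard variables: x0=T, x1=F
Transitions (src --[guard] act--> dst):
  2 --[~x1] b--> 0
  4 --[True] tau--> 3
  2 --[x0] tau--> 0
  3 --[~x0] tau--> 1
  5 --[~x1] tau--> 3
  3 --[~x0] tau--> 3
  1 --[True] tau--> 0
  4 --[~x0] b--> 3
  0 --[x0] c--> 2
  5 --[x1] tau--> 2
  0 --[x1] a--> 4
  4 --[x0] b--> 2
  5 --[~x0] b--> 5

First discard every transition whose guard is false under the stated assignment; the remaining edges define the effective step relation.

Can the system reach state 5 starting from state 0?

Guard filter leaves 7 enabled edge(s).
L0 = {0}
L1 = {2}  now seen {0,2}
Reachable = {0,2}

Answer: UNREACHABLE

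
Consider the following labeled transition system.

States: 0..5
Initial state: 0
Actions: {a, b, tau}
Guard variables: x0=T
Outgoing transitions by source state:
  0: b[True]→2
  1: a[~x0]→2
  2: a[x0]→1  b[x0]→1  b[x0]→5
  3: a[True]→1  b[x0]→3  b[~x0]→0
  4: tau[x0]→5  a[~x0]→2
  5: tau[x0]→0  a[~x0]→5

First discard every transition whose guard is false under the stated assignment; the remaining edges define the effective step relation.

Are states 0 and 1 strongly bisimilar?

Answer: NOT BISIMILAR

Trace:
Compute ~ classes (split until stable):
  π0 = {{0,1,2,3,4,5}}
  π1 = {{0},{1},{2,3},{4,5}}
  π2 = {{0},{1},{2},{3},{4},{5}}
stable after 3 split(s): 6 block(s)
0∈{0}, 1∈{1}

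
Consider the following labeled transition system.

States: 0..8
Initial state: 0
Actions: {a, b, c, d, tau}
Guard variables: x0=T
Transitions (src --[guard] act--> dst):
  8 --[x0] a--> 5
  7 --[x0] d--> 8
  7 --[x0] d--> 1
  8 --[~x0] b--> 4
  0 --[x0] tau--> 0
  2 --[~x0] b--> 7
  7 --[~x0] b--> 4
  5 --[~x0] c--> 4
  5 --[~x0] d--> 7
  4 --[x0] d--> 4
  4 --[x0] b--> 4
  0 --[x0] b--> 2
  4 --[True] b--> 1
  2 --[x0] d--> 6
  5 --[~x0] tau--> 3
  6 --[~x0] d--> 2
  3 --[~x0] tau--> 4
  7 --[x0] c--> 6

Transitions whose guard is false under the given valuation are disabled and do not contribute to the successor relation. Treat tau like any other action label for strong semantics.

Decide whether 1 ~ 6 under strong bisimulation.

Answer: BISIMILAR

Analysis:
Compute ~ classes (split until stable):
  π0 = {{0,1,2,3,4,5,6,7,8}}
  π1 = {{0},{1,3,5,6},{2},{4},{7},{8}}
Fixed point at round 2; 6 class(es).
1∈{1,3,5,6}, 6∈{1,3,5,6}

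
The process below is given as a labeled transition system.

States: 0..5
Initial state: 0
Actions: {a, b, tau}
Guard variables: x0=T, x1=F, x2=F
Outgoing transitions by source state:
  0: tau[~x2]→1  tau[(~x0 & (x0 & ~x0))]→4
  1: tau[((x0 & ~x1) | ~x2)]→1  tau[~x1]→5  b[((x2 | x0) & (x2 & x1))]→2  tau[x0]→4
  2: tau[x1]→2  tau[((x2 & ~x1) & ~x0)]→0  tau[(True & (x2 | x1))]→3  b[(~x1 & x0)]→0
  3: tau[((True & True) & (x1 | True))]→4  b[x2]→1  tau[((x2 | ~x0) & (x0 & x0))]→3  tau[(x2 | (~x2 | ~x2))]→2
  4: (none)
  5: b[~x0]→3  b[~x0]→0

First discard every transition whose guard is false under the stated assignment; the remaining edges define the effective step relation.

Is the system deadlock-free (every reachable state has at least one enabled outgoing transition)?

Answer: DEADLOCK at state 4

Trace:
Reach set: {0,1,4,5}
  0: tau→1  [deg 1]
  1: tau→1  tau→4  tau→5  [deg 3]
  4: ∅  [STUCK]
  5: ∅  [STUCK]
witness 4: tau·tau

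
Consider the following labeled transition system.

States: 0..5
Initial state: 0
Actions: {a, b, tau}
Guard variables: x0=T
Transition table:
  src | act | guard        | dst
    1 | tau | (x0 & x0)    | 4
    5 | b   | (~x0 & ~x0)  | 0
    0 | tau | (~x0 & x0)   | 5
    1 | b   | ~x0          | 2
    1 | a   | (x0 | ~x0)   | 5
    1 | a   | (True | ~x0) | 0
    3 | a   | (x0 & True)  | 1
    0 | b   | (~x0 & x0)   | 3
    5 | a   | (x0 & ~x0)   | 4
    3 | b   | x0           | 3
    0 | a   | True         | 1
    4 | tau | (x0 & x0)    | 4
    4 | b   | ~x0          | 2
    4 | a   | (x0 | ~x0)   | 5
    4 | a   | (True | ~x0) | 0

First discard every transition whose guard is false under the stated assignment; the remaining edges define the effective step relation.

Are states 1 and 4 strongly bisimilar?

Compute ~ classes (split until stable):
  round 0: {{0,1,2,3,4,5}}
  round 1: {{0},{1,4},{2,5},{3}}
stable after 2 split(s): 4 block(s)
1∈{1,4}, 4∈{1,4}

Answer: BISIMILAR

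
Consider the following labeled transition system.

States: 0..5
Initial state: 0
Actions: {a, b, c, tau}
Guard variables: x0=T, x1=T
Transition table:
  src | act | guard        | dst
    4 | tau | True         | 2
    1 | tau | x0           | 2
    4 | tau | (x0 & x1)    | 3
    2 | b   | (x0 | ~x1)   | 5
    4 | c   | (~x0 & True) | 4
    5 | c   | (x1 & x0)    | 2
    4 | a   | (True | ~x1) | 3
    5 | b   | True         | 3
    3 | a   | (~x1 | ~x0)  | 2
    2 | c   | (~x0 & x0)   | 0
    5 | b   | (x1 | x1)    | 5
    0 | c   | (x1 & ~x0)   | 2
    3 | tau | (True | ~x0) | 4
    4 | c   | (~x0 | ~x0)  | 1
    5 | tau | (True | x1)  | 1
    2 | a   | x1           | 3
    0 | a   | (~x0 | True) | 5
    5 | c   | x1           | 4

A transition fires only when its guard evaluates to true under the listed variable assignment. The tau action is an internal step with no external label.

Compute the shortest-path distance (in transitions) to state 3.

Layered search for 3:
  depth 0: {0}
  depth 1: {5}
  depth 2: {1,2,3,4}
3 enters at depth 2; path a·b

Answer: 2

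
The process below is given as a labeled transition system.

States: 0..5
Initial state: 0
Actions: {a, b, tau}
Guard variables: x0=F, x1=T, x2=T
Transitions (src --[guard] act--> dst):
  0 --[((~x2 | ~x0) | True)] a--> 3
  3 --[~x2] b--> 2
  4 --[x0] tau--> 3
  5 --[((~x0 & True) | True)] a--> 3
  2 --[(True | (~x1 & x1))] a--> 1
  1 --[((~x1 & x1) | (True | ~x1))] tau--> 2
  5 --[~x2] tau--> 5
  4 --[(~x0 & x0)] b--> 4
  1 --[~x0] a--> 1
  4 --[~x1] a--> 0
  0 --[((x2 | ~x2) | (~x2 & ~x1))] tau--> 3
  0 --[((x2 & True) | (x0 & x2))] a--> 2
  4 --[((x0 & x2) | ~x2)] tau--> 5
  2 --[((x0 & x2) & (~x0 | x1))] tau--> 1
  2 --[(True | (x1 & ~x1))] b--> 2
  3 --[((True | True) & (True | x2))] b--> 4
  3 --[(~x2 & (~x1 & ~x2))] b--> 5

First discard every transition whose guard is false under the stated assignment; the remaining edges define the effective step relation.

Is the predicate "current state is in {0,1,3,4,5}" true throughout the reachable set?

Answer: INVARIANT VIOLATED at state 2

Analysis:
Inv-set: {0,1,3,4,5}
R = {0,1,2,3,4}
  0: ok
  1: ok
  2: VIOLATES
  3: ok
  4: ok
counterexample path to 2: a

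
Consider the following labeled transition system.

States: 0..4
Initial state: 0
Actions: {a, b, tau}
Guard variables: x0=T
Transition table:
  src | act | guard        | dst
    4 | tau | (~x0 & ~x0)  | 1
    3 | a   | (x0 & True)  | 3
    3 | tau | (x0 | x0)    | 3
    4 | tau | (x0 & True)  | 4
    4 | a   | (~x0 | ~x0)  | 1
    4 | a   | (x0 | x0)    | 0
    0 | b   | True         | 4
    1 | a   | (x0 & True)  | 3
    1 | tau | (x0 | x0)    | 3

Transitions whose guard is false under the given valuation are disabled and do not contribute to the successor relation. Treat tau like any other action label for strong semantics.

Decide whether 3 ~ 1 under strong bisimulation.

Bisimulation quotient by refinement:
  P[0] = {{0,1,2,3,4}}
  P[1] = {{0},{1,3,4},{2}}
  P[2] = {{0},{1,3},{2},{4}}
4 equivalence class(es) (converged in 3)
[3]={1,3}  [1]={1,3}

Answer: BISIMILAR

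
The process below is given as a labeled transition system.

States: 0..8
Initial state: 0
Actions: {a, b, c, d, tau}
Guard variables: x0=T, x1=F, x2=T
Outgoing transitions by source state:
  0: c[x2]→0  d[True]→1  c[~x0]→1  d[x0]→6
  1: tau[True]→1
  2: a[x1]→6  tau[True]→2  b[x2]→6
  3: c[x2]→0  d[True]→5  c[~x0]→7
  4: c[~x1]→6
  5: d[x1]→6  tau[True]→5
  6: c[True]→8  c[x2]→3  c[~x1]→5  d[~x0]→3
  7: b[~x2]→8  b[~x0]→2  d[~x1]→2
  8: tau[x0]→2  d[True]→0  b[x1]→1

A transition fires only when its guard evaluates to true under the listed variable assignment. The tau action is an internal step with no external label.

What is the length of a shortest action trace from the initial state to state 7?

BFS to 7:
  depth 0: {0}
  depth 1: {1,6}
  depth 2: {3,5,8}
  depth 3: {2}
7 never appears.

Answer: UNREACHABLE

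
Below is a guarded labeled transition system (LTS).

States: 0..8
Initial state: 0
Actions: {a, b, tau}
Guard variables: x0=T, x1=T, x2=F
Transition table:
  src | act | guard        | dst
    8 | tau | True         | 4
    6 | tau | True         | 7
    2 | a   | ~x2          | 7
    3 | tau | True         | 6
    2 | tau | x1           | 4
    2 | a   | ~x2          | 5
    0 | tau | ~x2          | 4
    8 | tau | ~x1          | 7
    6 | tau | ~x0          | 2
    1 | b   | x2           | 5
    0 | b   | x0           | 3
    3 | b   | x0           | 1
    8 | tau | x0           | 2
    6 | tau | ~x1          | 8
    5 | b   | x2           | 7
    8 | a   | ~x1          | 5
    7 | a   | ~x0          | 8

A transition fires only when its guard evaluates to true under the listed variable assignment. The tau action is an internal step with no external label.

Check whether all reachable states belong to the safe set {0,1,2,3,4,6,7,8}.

Allowed set {0,1,2,3,4,6,7,8}
Reachable = {0,1,3,4,6,7}
  0: ok
  1: ok
  3: ok
  4: ok
  6: ok
  7: ok

Answer: INVARIANT HOLDS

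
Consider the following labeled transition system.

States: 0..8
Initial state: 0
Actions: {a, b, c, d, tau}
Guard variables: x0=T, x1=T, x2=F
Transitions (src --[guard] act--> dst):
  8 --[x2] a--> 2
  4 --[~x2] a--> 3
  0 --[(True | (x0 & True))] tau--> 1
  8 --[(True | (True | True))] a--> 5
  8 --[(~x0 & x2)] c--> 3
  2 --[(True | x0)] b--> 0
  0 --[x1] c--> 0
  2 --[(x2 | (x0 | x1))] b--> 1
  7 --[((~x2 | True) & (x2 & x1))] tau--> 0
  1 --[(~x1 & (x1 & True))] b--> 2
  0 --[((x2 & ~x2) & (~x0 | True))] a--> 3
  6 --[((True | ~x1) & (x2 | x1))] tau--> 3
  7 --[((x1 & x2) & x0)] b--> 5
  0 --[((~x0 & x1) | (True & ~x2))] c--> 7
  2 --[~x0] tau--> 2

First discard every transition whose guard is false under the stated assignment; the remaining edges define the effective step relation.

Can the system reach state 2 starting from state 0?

Answer: UNREACHABLE

Working:
After dropping false guards: 8 live edges.
L0 = {0}
L1 = {1,7}  now seen {0,1,7}
Reach set: {0,1,7}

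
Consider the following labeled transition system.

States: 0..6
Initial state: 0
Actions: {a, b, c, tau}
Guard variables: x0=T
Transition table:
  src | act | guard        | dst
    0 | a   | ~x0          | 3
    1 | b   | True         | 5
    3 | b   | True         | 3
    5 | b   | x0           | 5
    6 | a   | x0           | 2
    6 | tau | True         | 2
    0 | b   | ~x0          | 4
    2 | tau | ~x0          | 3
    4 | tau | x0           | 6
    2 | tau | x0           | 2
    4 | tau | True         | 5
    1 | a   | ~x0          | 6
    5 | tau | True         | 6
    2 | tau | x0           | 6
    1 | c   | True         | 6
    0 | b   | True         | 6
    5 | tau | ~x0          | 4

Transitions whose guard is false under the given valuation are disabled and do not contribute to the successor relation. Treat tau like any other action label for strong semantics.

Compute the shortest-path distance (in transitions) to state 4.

Answer: UNREACHABLE

Working:
Layered search for 4:
  Layer 0: {0}
  Layer 1: {6}
  Layer 2: {2}
4 never appears.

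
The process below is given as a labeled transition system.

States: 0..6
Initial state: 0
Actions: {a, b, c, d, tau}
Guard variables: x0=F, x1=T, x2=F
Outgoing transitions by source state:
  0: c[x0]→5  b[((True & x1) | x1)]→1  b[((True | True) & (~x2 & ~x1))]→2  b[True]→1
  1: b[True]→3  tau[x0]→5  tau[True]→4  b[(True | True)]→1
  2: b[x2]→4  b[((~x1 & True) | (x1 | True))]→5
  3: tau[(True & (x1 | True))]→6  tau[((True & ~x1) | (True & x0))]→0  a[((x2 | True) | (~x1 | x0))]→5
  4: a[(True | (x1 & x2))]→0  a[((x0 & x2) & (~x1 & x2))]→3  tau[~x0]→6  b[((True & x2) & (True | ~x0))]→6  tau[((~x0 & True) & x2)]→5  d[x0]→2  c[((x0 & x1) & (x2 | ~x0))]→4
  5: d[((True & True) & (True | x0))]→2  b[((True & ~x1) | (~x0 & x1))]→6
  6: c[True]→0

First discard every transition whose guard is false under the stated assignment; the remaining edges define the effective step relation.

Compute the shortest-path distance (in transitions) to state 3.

Answer: 2

Trace:
Layered search for 3:
  Layer 0: {0}
  Layer 1: {1}
  Layer 2: {3,4}
3 enters at depth 2; path b·b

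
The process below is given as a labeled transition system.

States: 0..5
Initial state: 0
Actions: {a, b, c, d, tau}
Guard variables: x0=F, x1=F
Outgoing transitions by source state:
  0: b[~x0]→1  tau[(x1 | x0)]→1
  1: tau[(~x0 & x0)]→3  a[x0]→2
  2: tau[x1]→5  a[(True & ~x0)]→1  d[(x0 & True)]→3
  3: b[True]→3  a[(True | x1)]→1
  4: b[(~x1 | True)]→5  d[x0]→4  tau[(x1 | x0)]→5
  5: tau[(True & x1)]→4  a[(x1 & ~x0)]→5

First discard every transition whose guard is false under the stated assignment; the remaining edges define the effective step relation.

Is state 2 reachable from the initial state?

Answer: UNREACHABLE

Working:
After dropping false guards: 5 live edges.
L0 = {0}
L1 = {1}  now seen {0,1}
Reachable = {0,1}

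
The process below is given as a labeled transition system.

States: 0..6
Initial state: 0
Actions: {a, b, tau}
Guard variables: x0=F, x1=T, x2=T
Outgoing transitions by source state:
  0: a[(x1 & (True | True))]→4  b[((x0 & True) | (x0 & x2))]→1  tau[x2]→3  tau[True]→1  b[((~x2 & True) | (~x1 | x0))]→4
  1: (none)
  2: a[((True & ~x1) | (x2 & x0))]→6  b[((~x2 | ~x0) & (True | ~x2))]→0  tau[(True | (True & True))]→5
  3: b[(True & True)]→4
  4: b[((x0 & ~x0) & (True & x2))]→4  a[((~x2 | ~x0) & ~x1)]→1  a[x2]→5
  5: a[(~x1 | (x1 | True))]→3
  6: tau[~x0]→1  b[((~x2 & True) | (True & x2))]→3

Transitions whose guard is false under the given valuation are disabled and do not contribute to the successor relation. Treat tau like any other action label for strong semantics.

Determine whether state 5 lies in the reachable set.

Answer: REACHABLE

Working:
After dropping false guards: 10 live edges.
L0 = {0}
L1 = {1,3,4}  now seen {0,1,3,4}
L2 = {5}  now seen {0,1,3,4,5}
R = {0,1,3,4,5}
witness 5: a·a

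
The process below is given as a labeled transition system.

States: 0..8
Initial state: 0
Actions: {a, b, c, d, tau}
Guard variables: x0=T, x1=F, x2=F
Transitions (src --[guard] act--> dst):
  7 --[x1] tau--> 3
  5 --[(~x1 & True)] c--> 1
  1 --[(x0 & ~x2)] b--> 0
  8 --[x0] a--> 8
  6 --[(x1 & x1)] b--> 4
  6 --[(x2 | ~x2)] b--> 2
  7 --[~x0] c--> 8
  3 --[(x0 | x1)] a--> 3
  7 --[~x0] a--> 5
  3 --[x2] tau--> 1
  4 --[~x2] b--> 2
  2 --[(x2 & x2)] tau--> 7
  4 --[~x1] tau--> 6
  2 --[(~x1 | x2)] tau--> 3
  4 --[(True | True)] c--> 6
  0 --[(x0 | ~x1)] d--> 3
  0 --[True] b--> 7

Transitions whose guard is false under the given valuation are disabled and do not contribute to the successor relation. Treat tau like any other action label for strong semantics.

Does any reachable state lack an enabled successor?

Answer: DEADLOCK at state 7

Trace:
R = {0,3,7}
  0: b→7  d→3  [deg 2]
  3: a→3  [deg 1]
  7: ∅  [deadlock]
Path to 7: b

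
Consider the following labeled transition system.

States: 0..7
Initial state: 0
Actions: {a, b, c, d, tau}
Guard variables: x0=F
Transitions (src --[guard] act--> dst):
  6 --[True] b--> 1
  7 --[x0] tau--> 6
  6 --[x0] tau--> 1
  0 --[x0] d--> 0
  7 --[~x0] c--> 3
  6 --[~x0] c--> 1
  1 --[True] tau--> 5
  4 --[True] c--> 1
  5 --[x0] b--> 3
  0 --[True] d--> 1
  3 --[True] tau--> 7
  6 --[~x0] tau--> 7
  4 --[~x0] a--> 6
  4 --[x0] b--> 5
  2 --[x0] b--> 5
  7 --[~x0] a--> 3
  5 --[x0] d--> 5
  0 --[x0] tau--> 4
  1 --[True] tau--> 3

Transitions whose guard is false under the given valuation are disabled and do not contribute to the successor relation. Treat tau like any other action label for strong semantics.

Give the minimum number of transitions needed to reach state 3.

BFS to 3:
  L0 = {0}
  L1 = {1}
  L2 = {3,5}
3 enters at depth 2; path d·tau

Answer: 2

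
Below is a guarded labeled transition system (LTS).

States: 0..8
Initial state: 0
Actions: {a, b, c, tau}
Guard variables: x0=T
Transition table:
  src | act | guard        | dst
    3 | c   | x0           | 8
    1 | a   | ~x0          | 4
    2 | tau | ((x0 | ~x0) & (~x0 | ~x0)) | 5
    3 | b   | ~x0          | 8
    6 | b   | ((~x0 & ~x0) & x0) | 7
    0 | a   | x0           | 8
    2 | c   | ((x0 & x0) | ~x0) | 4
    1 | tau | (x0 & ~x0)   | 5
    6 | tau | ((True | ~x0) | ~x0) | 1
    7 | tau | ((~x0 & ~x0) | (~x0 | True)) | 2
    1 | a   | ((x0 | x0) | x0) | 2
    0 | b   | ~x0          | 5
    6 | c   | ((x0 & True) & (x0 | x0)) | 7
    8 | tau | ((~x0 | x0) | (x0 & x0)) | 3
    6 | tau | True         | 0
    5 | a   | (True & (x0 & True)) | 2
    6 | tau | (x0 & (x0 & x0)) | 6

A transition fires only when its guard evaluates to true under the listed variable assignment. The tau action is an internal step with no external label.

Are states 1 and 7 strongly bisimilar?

Answer: NOT BISIMILAR

Analysis:
Bisimulation quotient by refinement:
  round 0: {{0,1,2,3,4,5,6,7,8}}
  round 1: {{0,1,5},{2,3},{4},{6},{7,8}}
  round 2: {{0},{1,5},{2},{3},{4},{6},{7,8}}
  round 3: {{0},{1,5},{2},{3},{4},{6},{7},{8}}
Fixed point at round 4; 8 class(es).
1∈{1,5}, 7∈{7}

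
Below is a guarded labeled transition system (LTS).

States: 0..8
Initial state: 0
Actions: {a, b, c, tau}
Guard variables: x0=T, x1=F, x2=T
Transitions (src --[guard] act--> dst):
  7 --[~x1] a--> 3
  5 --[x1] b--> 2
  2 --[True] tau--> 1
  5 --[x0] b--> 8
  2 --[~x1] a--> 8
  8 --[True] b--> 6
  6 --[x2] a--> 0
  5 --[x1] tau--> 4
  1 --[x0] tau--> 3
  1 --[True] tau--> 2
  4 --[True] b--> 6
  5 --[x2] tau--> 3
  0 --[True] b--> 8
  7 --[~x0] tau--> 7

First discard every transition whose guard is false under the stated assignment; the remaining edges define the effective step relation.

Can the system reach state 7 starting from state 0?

After dropping false guards: 11 live edges.
Layer 0: {0}
Layer 1: {8}  cumulative {0,8}
Layer 2: {6}  cumulative {0,6,8}
Reach set: {0,6,8}

Answer: UNREACHABLE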